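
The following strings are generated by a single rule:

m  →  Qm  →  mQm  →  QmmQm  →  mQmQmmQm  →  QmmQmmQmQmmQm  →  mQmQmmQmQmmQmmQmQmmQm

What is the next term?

This is a Fibonacci-style word recurrence s(k) = s(k−2)·s(k−1): e.g. m·Qm = mQm.
The next term joins QmmQmmQmQmmQm and mQmQmmQmQmmQmmQmQmmQm.

QmmQmmQmQmmQmmQmQmmQmQmmQmmQmQmmQm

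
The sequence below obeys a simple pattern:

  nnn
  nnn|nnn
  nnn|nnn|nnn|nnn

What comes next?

s(k+1) = s(k)·|·s(k) — each term doubles the last with '|' between the halves.
So the next term is two copies of nnn|nnn|nnn|nnn with '|' between the halves.

nnn|nnn|nnn|nnn|nnn|nnn|nnn|nnn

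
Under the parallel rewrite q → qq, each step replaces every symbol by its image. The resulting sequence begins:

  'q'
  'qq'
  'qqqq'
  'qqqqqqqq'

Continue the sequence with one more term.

qqqqqqqqqqqqqqqq

Apply φ to qqqqqqqq symbol by symbol: q→qq, q→qq, q→qq, q→qq, q→qq, q→qq, q→qq, q→qq; joined: qq qq qq qq qq qq qq qq.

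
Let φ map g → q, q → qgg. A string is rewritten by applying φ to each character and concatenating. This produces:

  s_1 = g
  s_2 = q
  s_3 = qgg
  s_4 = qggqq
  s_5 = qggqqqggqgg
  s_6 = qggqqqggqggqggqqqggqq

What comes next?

φ(qggqqqggqggqggqqqggqq) expands symbol-by-symbol to qgg q q qgg qgg qgg q q qgg q q qgg q q qgg qgg qgg q q qgg qgg; joining the 21 pieces gives the next term.

qggqqqggqggqggqqqggqqqggqqqggqggqggqqqggqgg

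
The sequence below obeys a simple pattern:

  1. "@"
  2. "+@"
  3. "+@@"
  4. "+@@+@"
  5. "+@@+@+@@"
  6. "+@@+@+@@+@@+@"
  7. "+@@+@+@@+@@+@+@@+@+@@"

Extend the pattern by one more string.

+@@+@+@@+@@+@+@@+@+@@+@@+@+@@+@@+@

From term 3 onward, concatenate the last term with the second-to-last: +@·@ = +@@, +@@·+@ = +@@+@, …
So term 8 is +@@+@+@@+@@+@+@@+@+@@·+@@+@+@@+@@+@.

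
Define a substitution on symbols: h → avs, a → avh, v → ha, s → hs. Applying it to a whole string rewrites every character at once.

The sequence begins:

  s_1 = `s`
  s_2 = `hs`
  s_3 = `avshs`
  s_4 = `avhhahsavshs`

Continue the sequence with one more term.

Apply φ to avhhahsavshs symbol by symbol: a→avh, v→ha, h→avs, h→avs, a→avh, h→avs, s→hs, a→avh, v→ha, s→hs, h→avs, s→hs; joined: avh ha avs avs avh avs hs avh ha hs avs hs.

avhhaavsavsavhavshsavhhahsavshs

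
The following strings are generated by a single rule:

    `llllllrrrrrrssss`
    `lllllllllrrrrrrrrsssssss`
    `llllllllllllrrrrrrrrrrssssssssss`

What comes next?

Reading off run lengths: l runs 6, 9, 12; r runs 6, 8, 10; s runs 4, 7, 10 — each is linear in n, where the shown terms are n = 2, 3, 4.
Setting n = 5 gives 15, 12, 13 characters in each block.

lllllllllllllllrrrrrrrrrrrrsssssssssssss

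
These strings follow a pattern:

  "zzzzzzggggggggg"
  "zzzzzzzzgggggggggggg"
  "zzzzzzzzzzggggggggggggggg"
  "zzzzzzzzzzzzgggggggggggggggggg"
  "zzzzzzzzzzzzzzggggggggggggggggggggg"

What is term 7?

Term n consists of 2n z's, followed by 3n g's, where the shown terms are n = 3, 4, 5, 6, 7.
Setting n = 9 gives 18, 27 characters in each block.

zzzzzzzzzzzzzzzzzzggggggggggggggggggggggggggg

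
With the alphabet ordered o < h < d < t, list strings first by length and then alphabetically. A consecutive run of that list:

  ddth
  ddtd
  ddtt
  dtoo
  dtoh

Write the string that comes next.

The successor of dtoh increments the rightmost position that isn't already t and resets every position after it to o.

dtod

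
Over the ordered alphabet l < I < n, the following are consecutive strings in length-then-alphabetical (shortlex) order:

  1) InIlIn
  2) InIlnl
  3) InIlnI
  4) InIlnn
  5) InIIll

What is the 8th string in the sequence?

Stepping forward 3 times from InIIll: InIIll → InIIlI → InIIln, then the target.

InIIIl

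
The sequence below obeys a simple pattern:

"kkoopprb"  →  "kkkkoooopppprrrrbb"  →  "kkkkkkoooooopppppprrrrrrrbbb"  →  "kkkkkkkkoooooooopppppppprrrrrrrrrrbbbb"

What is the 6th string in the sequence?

kkkkkkkkkkkkoooooooooooopppppppppppprrrrrrrrrrrrrrrrbbbbbb

Reading off run lengths: k runs 2, 4, 6, 8; o runs 2, 4, 6, 8; p runs 2, 4, 6, 8; r runs 1, 4, 7, 10; b runs 1, 2, 3, 4 — each is linear in n (n = 1, 2, …).
At n = 6 the blocks have lengths 12, 12, 12, 16, 6.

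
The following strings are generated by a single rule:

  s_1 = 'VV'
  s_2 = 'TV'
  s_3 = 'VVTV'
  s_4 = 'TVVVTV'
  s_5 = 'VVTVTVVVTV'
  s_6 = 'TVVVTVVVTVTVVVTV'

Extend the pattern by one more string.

Each term (from the third on) is the two preceding terms concatenated in order: term 3 = VV·TV = VVTV.
So term 7 is VVTVTVVVTV·TVVVTVVVTVTVVVTV.

VVTVTVVVTVTVVVTVVVTVTVVVTV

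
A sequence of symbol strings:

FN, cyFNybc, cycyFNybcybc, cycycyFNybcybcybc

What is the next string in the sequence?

Each term wraps the previous one in cy on the left and ybc on the right.
Applying this once more to cycycyFNybcybcybc:

cycycycyFNybcybcybcybc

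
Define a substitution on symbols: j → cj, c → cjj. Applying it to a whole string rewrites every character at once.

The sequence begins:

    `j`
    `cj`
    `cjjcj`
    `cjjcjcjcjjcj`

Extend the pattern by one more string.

Apply φ to cjjcjcjcjjcj symbol by symbol: c→cjj, j→cj, j→cj, c→cjj, j→cj, c→cjj, j→cj, c→cjj, j→cj, j→cj, c→cjj, j→cj; joined: cjj cj cj cjj cj cjj cj cjj cj cj cjj cj.

cjjcjcjcjjcjcjjcjcjjcjcjcjjcj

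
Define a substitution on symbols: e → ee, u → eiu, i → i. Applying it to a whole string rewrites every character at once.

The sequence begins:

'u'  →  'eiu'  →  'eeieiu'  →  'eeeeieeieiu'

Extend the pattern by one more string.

eeeeeeeeieeeeieeieiu

Expanding eeeeieeieiu: e→ee, e→ee, e→ee, e→ee, i→i, e→ee, e→ee, i→i, e→ee, i→i, u→eiu. Concatenated: ee ee ee ee i ee ee i ee i eiu.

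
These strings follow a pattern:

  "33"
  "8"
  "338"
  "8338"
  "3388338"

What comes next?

Each term (from the third on) is the two preceding terms concatenated in order: term 3 = 33·8 = 338.
The next term joins 8338 and 3388338.

83383388338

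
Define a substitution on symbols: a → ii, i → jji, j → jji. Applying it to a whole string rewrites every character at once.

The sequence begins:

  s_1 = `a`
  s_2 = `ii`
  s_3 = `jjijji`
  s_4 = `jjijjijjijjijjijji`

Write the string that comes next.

jjijjijjijjijjijjijjijjijjijjijjijjijjijjijjijjijjijji

Applying the rule to each of the 18 symbols of jjijjijjijjijjijji gives the pieces jji jji jji jji jji jji jji jji jji jji jji jji jji jji jji jji jji jji, which concatenate to the answer.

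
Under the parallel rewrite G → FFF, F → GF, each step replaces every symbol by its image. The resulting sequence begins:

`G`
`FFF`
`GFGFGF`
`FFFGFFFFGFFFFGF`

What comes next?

GFGFGFFFFGFGFGFGFFFFGFGFGFGFFFFGF

φ(FFFGFFFFGFFFFGF) expands symbol-by-symbol to GF GF GF FFF GF GF GF GF FFF GF GF GF GF FFF GF; joining the 15 pieces gives the next term.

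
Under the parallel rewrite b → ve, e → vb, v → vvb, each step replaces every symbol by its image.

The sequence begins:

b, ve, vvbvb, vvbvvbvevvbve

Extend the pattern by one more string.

φ(vvbvvbvevvbve) expands symbol-by-symbol to vvb vvb ve vvb vvb ve vvb vb vvb vvb ve vvb vb; joining the 13 pieces gives the next term.

vvbvvbvevvbvvbvevvbvbvvbvvbvevvbvb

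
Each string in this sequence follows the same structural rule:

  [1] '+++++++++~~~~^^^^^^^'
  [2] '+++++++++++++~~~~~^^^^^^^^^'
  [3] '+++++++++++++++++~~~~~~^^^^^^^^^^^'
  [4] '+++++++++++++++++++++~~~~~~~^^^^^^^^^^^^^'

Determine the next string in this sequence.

+++++++++++++++++++++++++~~~~~~~~^^^^^^^^^^^^^^^

Reading off run lengths: + runs 9, 13, 17, 21; ~ runs 4, 5, 6, 7; ^ runs 7, 9, 11, 13 — each is linear in n, where the shown terms are n = 2, 3, 4, 5.
At n = 6 the blocks have lengths 25, 8, 15.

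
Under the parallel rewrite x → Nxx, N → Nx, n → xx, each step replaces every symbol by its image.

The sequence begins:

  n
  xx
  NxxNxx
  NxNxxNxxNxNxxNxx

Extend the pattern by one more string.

NxNxxNxNxxNxxNxNxxNxxNxNxxNxNxxNxxNxNxxNxx

φ(NxNxxNxxNxNxxNxx) expands symbol-by-symbol to Nx Nxx Nx Nxx Nxx Nx Nxx Nxx Nx Nxx Nx Nxx Nxx Nx Nxx Nxx; joining the 16 pieces gives the next term.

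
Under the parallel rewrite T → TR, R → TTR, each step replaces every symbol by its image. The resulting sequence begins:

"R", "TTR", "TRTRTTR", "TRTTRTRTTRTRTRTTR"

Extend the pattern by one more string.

φ(TRTTRTRTTRTRTRTTR) expands symbol-by-symbol to TR TTR TR TR TTR TR TTR TR TR TTR TR TTR TR TTR TR TR TTR; joining the 17 pieces gives the next term.

TRTTRTRTRTTRTRTTRTRTRTTRTRTTRTRTTRTRTRTTR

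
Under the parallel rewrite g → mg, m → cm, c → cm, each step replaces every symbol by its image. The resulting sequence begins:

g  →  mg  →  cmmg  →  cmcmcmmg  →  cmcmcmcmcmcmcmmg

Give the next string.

Replace each of the 16 characters of cmcmcmcmcmcmcmmg in place — cm cm cm cm cm cm cm cm cm cm cm cm cm cm cm mg — and concatenate.

cmcmcmcmcmcmcmcmcmcmcmcmcmcmcmmg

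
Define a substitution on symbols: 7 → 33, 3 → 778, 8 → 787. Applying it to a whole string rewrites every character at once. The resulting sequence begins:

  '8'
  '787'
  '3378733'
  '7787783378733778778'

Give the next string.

Replace each of the 19 characters of 7787783378733778778 in place — 33 33 787 33 33 787 778 778 33 787 33 778 778 33 33 787 33 33 787 — and concatenate.

33337873333787778778337873377877833337873333787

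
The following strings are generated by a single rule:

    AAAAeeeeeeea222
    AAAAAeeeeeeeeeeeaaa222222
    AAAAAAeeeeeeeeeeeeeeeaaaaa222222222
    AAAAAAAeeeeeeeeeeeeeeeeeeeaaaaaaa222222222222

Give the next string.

Reading off run lengths: A runs 4, 5, 6, 7; e runs 7, 11, 15, 19; a runs 1, 3, 5, 7; 2 runs 3, 6, 9, 12 — each is linear in n (n = 1, 2, …).
For the next term, n = 5, so the run lengths are 8, 23, 9, 15.

AAAAAAAAeeeeeeeeeeeeeeeeeeeeeeeaaaaaaaaa222222222222222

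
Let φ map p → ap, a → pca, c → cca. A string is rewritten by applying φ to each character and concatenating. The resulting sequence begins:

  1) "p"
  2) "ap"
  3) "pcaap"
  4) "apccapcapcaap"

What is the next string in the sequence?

Rewriting the 13 symbols of apccapcapcaap one by one yields pca ap cca cca pca ap cca pca ap cca pca pca ap; concatenated:

pcaapccaccapcaapccapcaapccapcapcaap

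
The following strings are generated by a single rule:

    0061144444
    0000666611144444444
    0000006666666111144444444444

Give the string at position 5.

0000000000666666666666611111144444444444444444

The n-th term is 2n 0's then 3n-2 6's then n+1 1's then 3n+2 4's (n = 1, 2, …).
For term 5, n = 5, so the run lengths are 10, 13, 6, 17.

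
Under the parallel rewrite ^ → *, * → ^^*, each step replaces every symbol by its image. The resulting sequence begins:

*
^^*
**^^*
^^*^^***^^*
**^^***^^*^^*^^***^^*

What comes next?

^^*^^***^^*^^*^^***^^***^^***^^*^^*^^***^^*

Replace each of the 21 characters of **^^***^^*^^*^^***^^* in place — ^^* ^^* * * ^^* ^^* ^^* * * ^^* * * ^^* * * ^^* ^^* ^^* * * ^^* — and concatenate.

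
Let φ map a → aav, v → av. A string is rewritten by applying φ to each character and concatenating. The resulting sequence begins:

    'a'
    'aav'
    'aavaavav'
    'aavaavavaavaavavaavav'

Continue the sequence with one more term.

aavaavavaavaavavaavavaavaavavaavaavavaavavaavaavavaavav

Applying the rule to each of the 21 symbols of aavaavavaavaavavaavav gives the pieces aav aav av aav aav av aav av aav aav av aav aav av aav av aav aav av aav av, which concatenate to the answer.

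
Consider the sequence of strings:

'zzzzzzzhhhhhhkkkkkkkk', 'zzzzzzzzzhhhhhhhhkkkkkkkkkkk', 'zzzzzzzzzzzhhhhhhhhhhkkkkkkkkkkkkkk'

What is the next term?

Reading off run lengths: z runs 7, 9, 11; h runs 6, 8, 10; k runs 8, 11, 14 — each is linear in n, where the shown terms are n = 2, 3, 4.
Setting n = 5 gives 13, 12, 17 characters in each block.

zzzzzzzzzzzzzhhhhhhhhhhhhkkkkkkkkkkkkkkkkk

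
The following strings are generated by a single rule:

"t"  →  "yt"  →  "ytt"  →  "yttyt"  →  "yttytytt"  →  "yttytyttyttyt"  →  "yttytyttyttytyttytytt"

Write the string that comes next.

Each term (from the third on) is the previous term followed by the one before it: term 3 = yt·t = ytt.
The next term joins yttytyttyttytyttytytt and yttytyttyttyt.

yttytyttyttytyttytyttyttytyttyttyt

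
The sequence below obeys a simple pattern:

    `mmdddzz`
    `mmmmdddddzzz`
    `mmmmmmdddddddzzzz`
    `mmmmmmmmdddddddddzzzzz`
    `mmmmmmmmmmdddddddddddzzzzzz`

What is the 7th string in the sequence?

mmmmmmmmmmmmmmdddddddddddddddzzzzzzzz

The n-th term is 2n m's then 2n+1 d's then n+1 z's (n = 1, 2, …).
At n = 7 the blocks have lengths 14, 15, 8.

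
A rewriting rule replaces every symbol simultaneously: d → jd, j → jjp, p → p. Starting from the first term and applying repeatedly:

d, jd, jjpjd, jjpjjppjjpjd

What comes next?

Expanding jjpjjppjjpjd: j→jjp, j→jjp, p→p, j→jjp, j→jjp, p→p, p→p, j→jjp, j→jjp, p→p, j→jjp, d→jd. Concatenated: jjp jjp p jjp jjp p p jjp jjp p jjp jd.

jjpjjppjjpjjpppjjpjjppjjpjd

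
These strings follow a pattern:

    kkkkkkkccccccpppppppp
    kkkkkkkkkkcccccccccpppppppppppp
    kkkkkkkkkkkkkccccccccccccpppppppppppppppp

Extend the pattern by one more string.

Reading off run lengths: k runs 7, 10, 13; c runs 6, 9, 12; p runs 8, 12, 16 — each is linear in n, where the shown terms are n = 2, 3, 4.
Setting n = 5 gives 16, 15, 20 characters in each block.

kkkkkkkkkkkkkkkkcccccccccccccccpppppppppppppppppppp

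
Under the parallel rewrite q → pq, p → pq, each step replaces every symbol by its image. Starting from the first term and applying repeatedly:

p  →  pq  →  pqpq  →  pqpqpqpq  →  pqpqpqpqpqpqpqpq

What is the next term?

pqpqpqpqpqpqpqpqpqpqpqpqpqpqpqpq

Replace each of the 16 characters of pqpqpqpqpqpqpqpq in place — pq pq pq pq pq pq pq pq pq pq pq pq pq pq pq pq — and concatenate.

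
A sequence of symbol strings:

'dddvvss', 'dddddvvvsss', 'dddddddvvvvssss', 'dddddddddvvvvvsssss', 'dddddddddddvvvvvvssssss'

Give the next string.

dddddddddddddvvvvvvvsssssss

The n-th term is 2n-1 d's then n v's then n s's, where the shown terms are n = 2, 3, 4, 5, 6.
At n = 7 the blocks have lengths 13, 7, 7.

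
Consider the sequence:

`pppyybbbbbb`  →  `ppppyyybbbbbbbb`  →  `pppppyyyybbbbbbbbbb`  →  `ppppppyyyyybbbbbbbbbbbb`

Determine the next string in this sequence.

pppppppyyyyyybbbbbbbbbbbbbb

Each string has the form p^{n} y^{n-1} b^{2n}, where the shown terms are n = 3, 4, 5, 6.
For the next term, n = 7, so the run lengths are 7, 6, 14.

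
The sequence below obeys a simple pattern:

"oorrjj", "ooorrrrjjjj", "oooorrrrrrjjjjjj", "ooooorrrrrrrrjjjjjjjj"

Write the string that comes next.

Each string has the form o^{n+1} r^{2n} j^{2n} (n = 1, 2, …).
At n = 5 the blocks have lengths 6, 10, 10.

oooooorrrrrrrrrrjjjjjjjjjj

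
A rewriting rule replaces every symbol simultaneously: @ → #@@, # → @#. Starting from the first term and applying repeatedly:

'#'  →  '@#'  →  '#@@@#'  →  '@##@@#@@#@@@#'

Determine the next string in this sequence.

Applying the rule to each of the 13 symbols of @##@@#@@#@@@# gives the pieces #@@ @# @# #@@ #@@ @# #@@ #@@ @# #@@ #@@ #@@ @#, which concatenate to the answer.

#@@@#@##@@#@@@##@@#@@@##@@#@@#@@@#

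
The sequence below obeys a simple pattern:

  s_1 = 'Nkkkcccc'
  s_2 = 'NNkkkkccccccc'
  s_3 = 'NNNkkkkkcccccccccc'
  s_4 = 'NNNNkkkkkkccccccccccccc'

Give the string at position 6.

Term n consists of n N's, followed by n+2 k's, followed by 3n+1 c's (n = 1, 2, …).
At n = 6 the blocks have lengths 6, 8, 19.

NNNNNNkkkkkkkkccccccccccccccccccc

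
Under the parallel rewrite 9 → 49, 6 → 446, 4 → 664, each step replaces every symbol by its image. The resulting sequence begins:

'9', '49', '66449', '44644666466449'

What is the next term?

Rewriting the 14 symbols of 44644666466449 one by one yields 664 664 446 664 664 446 446 446 664 446 446 664 664 49; concatenated:

66466444666466444644644666444644666466449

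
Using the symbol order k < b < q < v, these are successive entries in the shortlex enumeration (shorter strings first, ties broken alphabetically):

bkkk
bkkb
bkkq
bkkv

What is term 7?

Advancing 3 positions from bkkv through bkkv → bkbk → bkbb reaches term 7.

bkbq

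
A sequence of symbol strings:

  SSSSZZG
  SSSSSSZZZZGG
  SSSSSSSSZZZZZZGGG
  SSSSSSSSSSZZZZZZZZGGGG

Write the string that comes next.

Term n consists of 2n+2 S's, followed by 2n Z's, followed by n G's (n = 1, 2, …).
For the next term, n = 5, so the run lengths are 12, 10, 5.

SSSSSSSSSSSSZZZZZZZZZZGGGGG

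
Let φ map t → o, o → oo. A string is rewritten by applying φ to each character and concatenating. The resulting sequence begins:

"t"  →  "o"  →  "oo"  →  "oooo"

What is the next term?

oooooooo

Expanding oooo: o→oo, o→oo, o→oo, o→oo. Concatenated: oo oo oo oo.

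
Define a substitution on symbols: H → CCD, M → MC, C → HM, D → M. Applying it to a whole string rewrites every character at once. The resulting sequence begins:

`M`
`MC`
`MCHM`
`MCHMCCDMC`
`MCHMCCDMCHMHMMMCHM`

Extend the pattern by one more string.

MCHMCCDMCHMHMMMCHMCCDMCCCDMCMCMCHMCCDMC

Replace each of the 18 characters of MCHMCCDMCHMHMMMCHM in place — MC HM CCD MC HM HM M MC HM CCD MC CCD MC MC MC HM CCD MC — and concatenate.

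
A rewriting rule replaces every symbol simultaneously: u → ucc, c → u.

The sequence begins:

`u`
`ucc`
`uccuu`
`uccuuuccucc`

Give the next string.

Apply φ to uccuuuccucc symbol by symbol: u→ucc, c→u, c→u, u→ucc, u→ucc, u→ucc, c→u, c→u, u→ucc, c→u, c→u; joined: ucc u u ucc ucc ucc u u ucc u u.

uccuuuccuccuccuuuccuu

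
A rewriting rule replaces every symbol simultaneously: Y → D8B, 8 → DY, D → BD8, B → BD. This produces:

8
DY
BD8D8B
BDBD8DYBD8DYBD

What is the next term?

Rewriting the 14 symbols of BDBD8DYBD8DYBD one by one yields BD BD8 BD BD8 DY BD8 D8B BD BD8 DY BD8 D8B BD BD8; concatenated:

BDBD8BDBD8DYBD8D8BBDBD8DYBD8D8BBDBD8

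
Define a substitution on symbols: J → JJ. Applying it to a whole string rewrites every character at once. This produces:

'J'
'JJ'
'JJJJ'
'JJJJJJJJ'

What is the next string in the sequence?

JJJJJJJJJJJJJJJJ

Apply φ to JJJJJJJJ symbol by symbol: J→JJ, J→JJ, J→JJ, J→JJ, J→JJ, J→JJ, J→JJ, J→JJ; joined: JJ JJ JJ JJ JJ JJ JJ JJ.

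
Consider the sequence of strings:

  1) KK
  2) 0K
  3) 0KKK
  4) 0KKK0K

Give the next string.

0KKK0K0KKK

From term 3 onward, concatenate the last term with the second-to-last: 0K·KK = 0KKK, 0KKK·0K = 0KKK0K, …
Continuing: 0KKK0K · 0KKK gives term 5.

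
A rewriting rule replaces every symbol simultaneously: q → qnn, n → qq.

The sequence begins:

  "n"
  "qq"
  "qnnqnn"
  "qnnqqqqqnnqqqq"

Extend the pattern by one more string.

Applying the rule to each of the 14 symbols of qnnqqqqqnnqqqq gives the pieces qnn qq qq qnn qnn qnn qnn qnn qq qq qnn qnn qnn qnn, which concatenate to the answer.

qnnqqqqqnnqnnqnnqnnqnnqqqqqnnqnnqnnqnn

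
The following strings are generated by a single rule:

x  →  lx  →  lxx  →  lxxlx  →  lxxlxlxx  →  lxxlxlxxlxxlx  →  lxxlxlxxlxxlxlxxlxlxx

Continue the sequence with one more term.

Each term (from the third on) is the previous term followed by the one before it: term 3 = lx·x = lxx.
The next term joins lxxlxlxxlxxlxlxxlxlxx and lxxlxlxxlxxlx.

lxxlxlxxlxxlxlxxlxlxxlxxlxlxxlxxlx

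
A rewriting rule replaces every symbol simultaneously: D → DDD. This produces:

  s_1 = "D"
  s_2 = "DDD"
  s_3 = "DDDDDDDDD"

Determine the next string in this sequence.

Apply φ to DDDDDDDDD symbol by symbol: D→DDD, D→DDD, D→DDD, D→DDD, D→DDD, D→DDD, D→DDD, D→DDD, D→DDD; joined: DDD DDD DDD DDD DDD DDD DDD DDD DDD.

DDDDDDDDDDDDDDDDDDDDDDDDDDD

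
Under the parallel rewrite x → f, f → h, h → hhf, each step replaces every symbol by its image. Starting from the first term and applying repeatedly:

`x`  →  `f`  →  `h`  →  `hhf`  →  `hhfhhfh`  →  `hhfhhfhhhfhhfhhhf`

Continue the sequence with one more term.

Applying the rule to each of the 17 symbols of hhfhhfhhhfhhfhhhf gives the pieces hhf hhf h hhf hhf h hhf hhf hhf h hhf hhf h hhf hhf hhf h, which concatenate to the answer.

hhfhhfhhhfhhfhhhfhhfhhfhhhfhhfhhhfhhfhhfh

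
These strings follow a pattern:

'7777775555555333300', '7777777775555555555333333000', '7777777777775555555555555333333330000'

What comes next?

Reading off run lengths: 7 runs 6, 9, 12; 5 runs 7, 10, 13; 3 runs 4, 6, 8; 0 runs 2, 3, 4 — each is linear in n, where the shown terms are n = 2, 3, 4.
For the next term, n = 5, so the run lengths are 15, 16, 10, 5.

7777777777777775555555555555555333333333300000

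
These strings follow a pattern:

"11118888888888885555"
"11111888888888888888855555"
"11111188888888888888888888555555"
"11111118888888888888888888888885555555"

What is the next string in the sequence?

Each string has the form 1^{n+1} 8^{4n} 5^{n+1}, where the shown terms are n = 3, 4, 5, 6.
For the next term, n = 7, so the run lengths are 8, 28, 8.

11111111888888888888888888888888888855555555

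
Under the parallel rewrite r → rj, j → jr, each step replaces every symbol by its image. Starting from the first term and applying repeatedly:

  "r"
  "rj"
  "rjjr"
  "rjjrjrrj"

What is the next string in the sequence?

Expanding rjjrjrrj: r→rj, j→jr, j→jr, r→rj, j→jr, r→rj, r→rj, j→jr. Concatenated: rj jr jr rj jr rj rj jr.

rjjrjrrjjrrjrjjr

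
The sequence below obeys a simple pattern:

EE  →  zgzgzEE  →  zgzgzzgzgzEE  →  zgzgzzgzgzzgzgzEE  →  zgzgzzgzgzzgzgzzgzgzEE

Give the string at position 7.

zgzgzzgzgzzgzgzzgzgzzgzgzzgzgzEE

Every step adds zgzgz at the front: s(k+1) = zgzgz·s(k).
From zgzgzzgzgzzgzgzzgzgzEE, 2 further steps: zgzgzzgzgzzgzgzzgzgzEE → zgzgzzgzgzzgzgzzgzgzzgzgzEE → (answer).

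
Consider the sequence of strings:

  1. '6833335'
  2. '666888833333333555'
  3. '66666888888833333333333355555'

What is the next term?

Reading off run lengths: 6 runs 1, 3, 5; 8 runs 1, 4, 7; 3 runs 4, 8, 12; 5 runs 1, 3, 5 — each is linear in n (n = 1, 2, …).
For the next term, n = 4, so the run lengths are 7, 10, 16, 7.

6666666888888888833333333333333335555555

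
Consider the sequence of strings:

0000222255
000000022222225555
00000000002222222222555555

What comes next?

0000000000000222222222222255555555

Term n consists of 3n+1 0's, followed by 3n+1 2's, followed by 2n 5's (n = 1, 2, …).
At n = 4 the blocks have lengths 13, 13, 8.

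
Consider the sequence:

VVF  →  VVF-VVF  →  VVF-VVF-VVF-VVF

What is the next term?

Every step duplicates the string with '-' between the halves.
Doubling VVF-VVF-VVF-VVF with '-' between the halves:

VVF-VVF-VVF-VVF-VVF-VVF-VVF-VVF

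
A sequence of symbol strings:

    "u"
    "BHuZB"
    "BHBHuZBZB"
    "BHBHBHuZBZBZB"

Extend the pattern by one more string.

Every step adds BH to the front and ZB to the end of the previous string.
Applying this once more to BHBHBHuZBZBZB:

BHBHBHBHuZBZBZBZB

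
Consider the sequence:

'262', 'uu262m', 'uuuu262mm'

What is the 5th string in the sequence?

uuuuuuuu262mmmm

Every step adds uu to the front and m to the end of the previous string.
From uuuu262mm, 2 further steps: uuuu262mm → uuuuuu262mmm → (answer).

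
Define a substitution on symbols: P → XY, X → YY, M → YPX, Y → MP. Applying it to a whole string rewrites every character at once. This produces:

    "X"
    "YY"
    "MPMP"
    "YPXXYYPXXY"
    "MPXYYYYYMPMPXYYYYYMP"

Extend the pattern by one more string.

YPXXYYYMPMPMPMPMPYPXXYYPXXYYYMPMPMPMPMPYPXXY

φ(MPXYYYYYMPMPXYYYYYMP) expands symbol-by-symbol to YPX XY YY MP MP MP MP MP YPX XY YPX XY YY MP MP MP MP MP YPX XY; joining the 20 pieces gives the next term.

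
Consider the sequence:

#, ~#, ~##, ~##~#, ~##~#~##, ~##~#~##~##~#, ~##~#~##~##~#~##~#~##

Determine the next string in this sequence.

~##~#~##~##~#~##~#~##~##~#~##~##~#

This is a Fibonacci-style word recurrence s(k) = s(k−1)·s(k−2): e.g. ~#·# = ~##.
Continuing: ~##~#~##~##~#~##~#~## · ~##~#~##~##~# gives term 8.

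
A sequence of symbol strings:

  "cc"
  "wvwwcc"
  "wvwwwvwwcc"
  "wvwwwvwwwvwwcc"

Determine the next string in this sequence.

Each term is the previous one with wvww prepended.
One more step from wvwwwvwwwvwwcc gives the answer.

wvwwwvwwwvwwwvwwcc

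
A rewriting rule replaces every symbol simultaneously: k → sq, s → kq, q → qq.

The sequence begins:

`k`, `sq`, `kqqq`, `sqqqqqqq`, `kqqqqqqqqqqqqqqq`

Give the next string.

Applying the rule to each of the 16 symbols of kqqqqqqqqqqqqqqq gives the pieces sq qq qq qq qq qq qq qq qq qq qq qq qq qq qq qq, which concatenate to the answer.

sqqqqqqqqqqqqqqqqqqqqqqqqqqqqqqq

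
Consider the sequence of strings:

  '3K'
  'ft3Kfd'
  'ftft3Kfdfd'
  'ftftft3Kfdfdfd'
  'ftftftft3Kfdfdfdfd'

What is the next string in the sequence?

ftftftftft3Kfdfdfdfdfd

s(k+1) = ft·s(k)·fd, so each term gains ft as a prefix and fd as a suffix.
So the next term is ft·ftftftft3Kfdfdfdfd·fd.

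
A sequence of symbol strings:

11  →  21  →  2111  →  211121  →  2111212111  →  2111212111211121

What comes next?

This is a Fibonacci-style word recurrence s(k) = s(k−1)·s(k−2): e.g. 21·11 = 2111.
The next term joins 2111212111211121 and 2111212111.

21112121112111212111212111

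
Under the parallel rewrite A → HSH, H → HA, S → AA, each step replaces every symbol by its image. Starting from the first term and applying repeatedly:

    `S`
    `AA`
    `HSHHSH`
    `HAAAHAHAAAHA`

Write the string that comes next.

HAHSHHSHHSHHAHSHHAHSHHSHHSHHAHSH

Rewriting each symbol of HAAAHAHAAAHA: H→HA, A→HSH, A→HSH, A→HSH, H→HA, A→HSH, H→HA, A→HSH, A→HSH, A→HSH, H→HA, A→HSH, which concatenates to HA HSH HSH HSH HA HSH HA HSH HSH HSH HA HSH.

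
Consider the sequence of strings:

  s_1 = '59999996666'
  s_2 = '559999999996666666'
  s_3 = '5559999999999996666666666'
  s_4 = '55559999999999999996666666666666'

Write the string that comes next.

The n-th term is n-1 5's then 3n 9's then 3n-2 6's, where the shown terms are n = 2, 3, 4, 5.
Setting n = 6 gives 5, 18, 16 characters in each block.

555559999999999999999996666666666666666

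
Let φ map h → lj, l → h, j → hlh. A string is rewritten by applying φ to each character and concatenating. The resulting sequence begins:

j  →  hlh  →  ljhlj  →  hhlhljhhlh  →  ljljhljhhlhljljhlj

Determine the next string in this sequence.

hhlhhhlhljhhlhljljhljhhlhhhlhljhhlh

φ(ljljhljhhlhljljhlj) expands symbol-by-symbol to h hlh h hlh lj h hlh lj lj h lj h hlh h hlh lj h hlh; joining the 18 pieces gives the next term.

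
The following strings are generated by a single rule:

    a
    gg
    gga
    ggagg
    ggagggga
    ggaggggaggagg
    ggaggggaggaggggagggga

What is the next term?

ggaggggaggaggggaggggaggaggggaggagg

Each term (from the third on) is the previous term followed by the one before it: term 3 = gg·a = gga.
Continuing: ggaggggaggaggggagggga · ggaggggaggagg gives term 8.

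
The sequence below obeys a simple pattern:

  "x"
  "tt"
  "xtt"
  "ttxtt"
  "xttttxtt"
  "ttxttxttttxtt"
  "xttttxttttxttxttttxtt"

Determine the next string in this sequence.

This is a Fibonacci-style word recurrence s(k) = s(k−2)·s(k−1): e.g. x·tt = xtt.
So term 8 is ttxttxttttxtt·xttttxttttxttxttttxtt.

ttxttxttttxttxttttxttttxttxttttxtt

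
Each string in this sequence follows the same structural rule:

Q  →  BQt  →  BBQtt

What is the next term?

BBBQttt

Each term wraps the previous one in B on the left and t on the right.
One more step from BBQtt gives the answer.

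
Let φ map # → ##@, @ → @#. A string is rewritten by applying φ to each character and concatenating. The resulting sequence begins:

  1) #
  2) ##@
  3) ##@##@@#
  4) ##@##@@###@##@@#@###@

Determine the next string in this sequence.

Applying the rule to each of the 21 symbols of ##@##@@###@##@@#@###@ gives the pieces ##@ ##@ @# ##@ ##@ @# @# ##@ ##@ ##@ @# ##@ ##@ @# @# ##@ @# ##@ ##@ ##@ @#, which concatenate to the answer.

##@##@@###@##@@#@###@##@##@@###@##@@#@###@@###@##@##@@#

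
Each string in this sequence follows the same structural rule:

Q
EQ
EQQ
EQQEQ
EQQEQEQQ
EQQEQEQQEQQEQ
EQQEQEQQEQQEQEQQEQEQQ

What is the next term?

EQQEQEQQEQQEQEQQEQEQQEQQEQEQQEQQEQ

From term 3 onward, concatenate the last term with the second-to-last: EQ·Q = EQQ, EQQ·EQ = EQQEQ, …
Continuing: EQQEQEQQEQQEQEQQEQEQQ · EQQEQEQQEQQEQ gives term 8.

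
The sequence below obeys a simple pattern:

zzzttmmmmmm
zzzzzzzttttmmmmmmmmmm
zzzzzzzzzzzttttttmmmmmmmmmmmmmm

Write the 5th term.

Term n consists of 4n-1 z's, followed by 2n t's, followed by 4n+2 m's (n = 1, 2, …).
For term 5, n = 5, so the run lengths are 19, 10, 22.

zzzzzzzzzzzzzzzzzzzttttttttttmmmmmmmmmmmmmmmmmmmmmm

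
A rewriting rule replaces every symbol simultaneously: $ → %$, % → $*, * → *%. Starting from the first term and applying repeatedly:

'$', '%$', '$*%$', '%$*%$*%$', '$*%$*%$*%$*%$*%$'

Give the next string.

Rewriting the 16 symbols of $*%$*%$*%$*%$*%$ one by one yields %$ *% $* %$ *% $* %$ *% $* %$ *% $* %$ *% $* %$; concatenated:

%$*%$*%$*%$*%$*%$*%$*%$*%$*%$*%$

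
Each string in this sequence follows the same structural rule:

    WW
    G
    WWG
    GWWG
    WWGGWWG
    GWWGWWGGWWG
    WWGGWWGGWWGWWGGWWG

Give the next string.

Each term (from the third on) is the two preceding terms concatenated in order: term 3 = WW·G = WWG.
Continuing: GWWGWWGGWWG · WWGGWWGGWWGWWGGWWG gives term 8.

GWWGWWGGWWGWWGGWWGGWWGWWGGWWG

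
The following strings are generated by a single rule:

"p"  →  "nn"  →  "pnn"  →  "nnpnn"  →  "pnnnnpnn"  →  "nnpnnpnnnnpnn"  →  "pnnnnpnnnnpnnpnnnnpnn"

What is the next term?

nnpnnpnnnnpnnpnnnnpnnnnpnnpnnnnpnn

From term 3 onward, concatenate the second-to-last term with the last: p·nn = pnn, nn·pnn = nnpnn, …
So term 8 is nnpnnpnnnnpnn·pnnnnpnnnnpnnpnnnnpnn.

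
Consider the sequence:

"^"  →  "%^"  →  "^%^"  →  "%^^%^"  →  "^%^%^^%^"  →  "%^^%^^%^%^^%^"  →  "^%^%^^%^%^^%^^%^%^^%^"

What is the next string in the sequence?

From term 3 onward, concatenate the second-to-last term with the last: ^·%^ = ^%^, %^·^%^ = %^^%^, …
So term 8 is %^^%^^%^%^^%^·^%^%^^%^%^^%^^%^%^^%^.

%^^%^^%^%^^%^^%^%^^%^%^^%^^%^%^^%^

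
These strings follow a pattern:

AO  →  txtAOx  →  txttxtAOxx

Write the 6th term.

s(k+1) = txt·s(k)·x, so each term gains txt as a prefix and x as a suffix.
From txttxtAOxx, 3 further steps: txttxtAOxx → txttxttxtAOxxx → txttxttxttxtAOxxxx → (answer).

txttxttxttxttxtAOxxxxx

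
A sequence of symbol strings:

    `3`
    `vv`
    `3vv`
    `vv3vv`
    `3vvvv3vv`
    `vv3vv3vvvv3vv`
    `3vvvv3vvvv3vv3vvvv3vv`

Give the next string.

This is a Fibonacci-style word recurrence s(k) = s(k−2)·s(k−1): e.g. 3·vv = 3vv.
The next term joins vv3vv3vvvv3vv and 3vvvv3vvvv3vv3vvvv3vv.

vv3vv3vvvv3vv3vvvv3vvvv3vv3vvvv3vv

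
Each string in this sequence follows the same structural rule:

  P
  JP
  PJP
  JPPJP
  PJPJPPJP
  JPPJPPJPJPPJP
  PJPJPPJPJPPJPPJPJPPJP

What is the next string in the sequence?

From term 3 onward, concatenate the second-to-last term with the last: P·JP = PJP, JP·PJP = JPPJP, …
So term 8 is JPPJPPJPJPPJP·PJPJPPJPJPPJPPJPJPPJP.

JPPJPPJPJPPJPPJPJPPJPJPPJPPJPJPPJP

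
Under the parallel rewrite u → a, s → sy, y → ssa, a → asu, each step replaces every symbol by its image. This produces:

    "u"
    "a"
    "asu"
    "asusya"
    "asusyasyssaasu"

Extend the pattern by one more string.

Rewriting the 14 symbols of asusyasyssaasu one by one yields asu sy a sy ssa asu sy ssa sy sy asu asu sy a; concatenated:

asusyasyssaasusyssasysyasuasusya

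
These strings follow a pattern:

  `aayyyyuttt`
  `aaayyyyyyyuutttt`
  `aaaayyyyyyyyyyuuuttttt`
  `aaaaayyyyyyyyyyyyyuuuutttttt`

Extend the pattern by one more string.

aaaaaayyyyyyyyyyyyyyyyuuuuuttttttt

Each string has the form a^{n+1} y^{3n+1} u^{n} t^{n+2} (n = 1, 2, …).
For the next term, n = 5, so the run lengths are 6, 16, 5, 7.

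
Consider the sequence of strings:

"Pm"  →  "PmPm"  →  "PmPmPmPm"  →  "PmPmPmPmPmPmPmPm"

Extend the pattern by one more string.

Every step duplicates the string.
So the next term is two copies of PmPmPmPmPmPmPmPm.

PmPmPmPmPmPmPmPmPmPmPmPmPmPmPmPm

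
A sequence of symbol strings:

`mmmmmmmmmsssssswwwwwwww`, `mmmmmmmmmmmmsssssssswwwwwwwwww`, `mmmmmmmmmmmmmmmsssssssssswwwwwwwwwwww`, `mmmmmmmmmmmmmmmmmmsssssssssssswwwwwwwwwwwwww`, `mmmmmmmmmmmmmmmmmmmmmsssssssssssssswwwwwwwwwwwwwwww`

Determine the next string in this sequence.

mmmmmmmmmmmmmmmmmmmmmmmmsssssssssssssssswwwwwwwwwwwwwwwwww

Each string has the form m^{3n} s^{2n} w^{2n+2}, where the shown terms are n = 3, 4, 5, 6, 7.
At n = 8 the blocks have lengths 24, 16, 18.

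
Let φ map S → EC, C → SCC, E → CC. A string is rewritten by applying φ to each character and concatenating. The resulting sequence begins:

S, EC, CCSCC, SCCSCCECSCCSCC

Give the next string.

Replace each of the 14 characters of SCCSCCECSCCSCC in place — EC SCC SCC EC SCC SCC CC SCC EC SCC SCC EC SCC SCC — and concatenate.

ECSCCSCCECSCCSCCCCSCCECSCCSCCECSCCSCC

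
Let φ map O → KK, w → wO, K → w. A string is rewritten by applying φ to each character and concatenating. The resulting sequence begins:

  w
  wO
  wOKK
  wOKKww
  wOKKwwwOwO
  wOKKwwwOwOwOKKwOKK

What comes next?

Rewriting the 18 symbols of wOKKwwwOwOwOKKwOKK one by one yields wO KK w w wO wO wO KK wO KK wO KK w w wO KK w w; concatenated:

wOKKwwwOwOwOKKwOKKwOKKwwwOKKww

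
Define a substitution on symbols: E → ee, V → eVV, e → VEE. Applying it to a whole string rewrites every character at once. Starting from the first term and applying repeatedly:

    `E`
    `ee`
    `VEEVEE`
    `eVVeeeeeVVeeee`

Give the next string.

Rewriting the 14 symbols of eVVeeeeeVVeeee one by one yields VEE eVV eVV VEE VEE VEE VEE VEE eVV eVV VEE VEE VEE VEE; concatenated:

VEEeVVeVVVEEVEEVEEVEEVEEeVVeVVVEEVEEVEEVEE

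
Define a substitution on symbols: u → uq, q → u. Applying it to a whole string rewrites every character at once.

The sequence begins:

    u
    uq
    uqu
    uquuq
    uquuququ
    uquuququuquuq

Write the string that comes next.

Replace each of the 13 characters of uquuququuquuq in place — uq u uq uq u uq u uq uq u uq uq u — and concatenate.

uquuququuquuququuququ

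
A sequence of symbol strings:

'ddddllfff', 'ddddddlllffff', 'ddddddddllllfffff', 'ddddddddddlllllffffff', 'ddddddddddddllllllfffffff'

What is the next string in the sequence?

ddddddddddddddlllllllffffffff

Reading off run lengths: d runs 4, 6, 8, 10, 12; l runs 2, 3, 4, 5, 6; f runs 3, 4, 5, 6, 7 — each is linear in n, where the shown terms are n = 2, 3, 4, 5, 6.
At n = 7 the blocks have lengths 14, 7, 8.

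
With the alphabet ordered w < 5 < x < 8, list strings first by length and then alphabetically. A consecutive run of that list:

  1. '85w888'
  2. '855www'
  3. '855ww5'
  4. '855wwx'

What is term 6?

855w5w

Stepping forward 2 times from 855wwx: 855wwx → 855ww8, then the target.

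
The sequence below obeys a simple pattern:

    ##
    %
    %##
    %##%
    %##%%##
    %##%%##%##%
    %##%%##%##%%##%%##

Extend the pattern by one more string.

From term 3 onward, concatenate the last term with the second-to-last: %·## = %##, %##·% = %##%, …
Continuing: %##%%##%##%%##%%## · %##%%##%##% gives term 8.

%##%%##%##%%##%%##%##%%##%##%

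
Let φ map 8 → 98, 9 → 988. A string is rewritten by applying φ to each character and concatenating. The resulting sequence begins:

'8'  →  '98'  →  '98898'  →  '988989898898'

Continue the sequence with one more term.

Rewriting each symbol of 988989898898: 9→988, 8→98, 8→98, 9→988, 8→98, 9→988, 8→98, 9→988, 8→98, 8→98, 9→988, 8→98, which concatenates to 988 98 98 988 98 988 98 988 98 98 988 98.

98898989889898898988989898898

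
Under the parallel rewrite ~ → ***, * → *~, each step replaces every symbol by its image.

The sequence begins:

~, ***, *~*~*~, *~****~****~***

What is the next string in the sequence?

φ(*~****~****~***) expands symbol-by-symbol to *~ *** *~ *~ *~ *~ *** *~ *~ *~ *~ *** *~ *~ *~; joining the 15 pieces gives the next term.

*~****~*~*~*~****~*~*~*~****~*~*~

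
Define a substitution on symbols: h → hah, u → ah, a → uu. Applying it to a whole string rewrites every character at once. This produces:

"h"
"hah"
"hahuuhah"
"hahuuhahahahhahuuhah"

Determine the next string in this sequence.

Rewriting the 20 symbols of hahuuhahahahhahuuhah one by one yields hah uu hah ah ah hah uu hah uu hah uu hah hah uu hah ah ah hah uu hah; concatenated:

hahuuhahahahhahuuhahuuhahuuhahhahuuhahahahhahuuhah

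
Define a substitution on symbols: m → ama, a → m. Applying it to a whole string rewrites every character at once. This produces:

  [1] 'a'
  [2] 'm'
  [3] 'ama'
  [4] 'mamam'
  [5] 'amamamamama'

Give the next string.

mamamamamamamamamamam

Expanding amamamamama: a→m, m→ama, a→m, m→ama, a→m, m→ama, a→m, m→ama, a→m, m→ama, a→m. Concatenated: m ama m ama m ama m ama m ama m.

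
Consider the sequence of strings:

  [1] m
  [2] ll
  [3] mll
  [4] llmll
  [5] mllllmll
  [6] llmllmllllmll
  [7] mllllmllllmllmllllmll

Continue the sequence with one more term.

This is a Fibonacci-style word recurrence s(k) = s(k−2)·s(k−1): e.g. m·ll = mll.
The next term joins llmllmllllmll and mllllmllllmllmllllmll.

llmllmllllmllmllllmllllmllmllllmll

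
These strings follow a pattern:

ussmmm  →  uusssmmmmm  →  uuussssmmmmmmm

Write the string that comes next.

uuuusssssmmmmmmmmm

Each string has the form u^{n} s^{n+1} m^{2n+1} (n = 1, 2, …).
At n = 4 the blocks have lengths 4, 5, 9.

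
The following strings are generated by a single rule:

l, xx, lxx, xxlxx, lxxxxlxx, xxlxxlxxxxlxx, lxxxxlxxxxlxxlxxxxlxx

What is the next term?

xxlxxlxxxxlxxlxxxxlxxxxlxxlxxxxlxx

From term 3 onward, concatenate the second-to-last term with the last: l·xx = lxx, xx·lxx = xxlxx, …
The next term joins xxlxxlxxxxlxx and lxxxxlxxxxlxxlxxxxlxx.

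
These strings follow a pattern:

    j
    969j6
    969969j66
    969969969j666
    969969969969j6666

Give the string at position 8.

Every step adds 969 to the front and 6 to the end of the previous string.
From 969969969969j6666, 3 further steps: 969969969969j6666 → 969969969969969j66666 → 969969969969969969j666666 → (answer).

969969969969969969969j6666666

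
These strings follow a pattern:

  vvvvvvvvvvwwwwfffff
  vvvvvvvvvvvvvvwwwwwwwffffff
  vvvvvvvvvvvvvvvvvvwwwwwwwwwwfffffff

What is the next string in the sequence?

Term n consists of 4n+2 v's, followed by 3n-2 w's, followed by n+3 f's, where the shown terms are n = 2, 3, 4.
Setting n = 5 gives 22, 13, 8 characters in each block.

vvvvvvvvvvvvvvvvvvvvvvwwwwwwwwwwwwwffffffff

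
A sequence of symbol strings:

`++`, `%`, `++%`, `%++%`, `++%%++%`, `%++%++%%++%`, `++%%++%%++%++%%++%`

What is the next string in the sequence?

Each term (from the third on) is the two preceding terms concatenated in order: term 3 = ++·% = ++%.
So term 8 is %++%++%%++%·++%%++%%++%++%%++%.

%++%++%%++%++%%++%%++%++%%++%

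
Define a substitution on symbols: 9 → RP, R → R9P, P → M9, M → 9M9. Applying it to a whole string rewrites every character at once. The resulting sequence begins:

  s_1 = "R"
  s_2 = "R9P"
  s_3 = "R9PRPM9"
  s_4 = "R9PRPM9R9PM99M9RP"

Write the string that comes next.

Rewriting the 17 symbols of R9PRPM9R9PM99M9RP one by one yields R9P RP M9 R9P M9 9M9 RP R9P RP M9 9M9 RP RP 9M9 RP R9P M9; concatenated:

R9PRPM9R9PM99M9RPR9PRPM99M9RPRP9M9RPR9PM9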